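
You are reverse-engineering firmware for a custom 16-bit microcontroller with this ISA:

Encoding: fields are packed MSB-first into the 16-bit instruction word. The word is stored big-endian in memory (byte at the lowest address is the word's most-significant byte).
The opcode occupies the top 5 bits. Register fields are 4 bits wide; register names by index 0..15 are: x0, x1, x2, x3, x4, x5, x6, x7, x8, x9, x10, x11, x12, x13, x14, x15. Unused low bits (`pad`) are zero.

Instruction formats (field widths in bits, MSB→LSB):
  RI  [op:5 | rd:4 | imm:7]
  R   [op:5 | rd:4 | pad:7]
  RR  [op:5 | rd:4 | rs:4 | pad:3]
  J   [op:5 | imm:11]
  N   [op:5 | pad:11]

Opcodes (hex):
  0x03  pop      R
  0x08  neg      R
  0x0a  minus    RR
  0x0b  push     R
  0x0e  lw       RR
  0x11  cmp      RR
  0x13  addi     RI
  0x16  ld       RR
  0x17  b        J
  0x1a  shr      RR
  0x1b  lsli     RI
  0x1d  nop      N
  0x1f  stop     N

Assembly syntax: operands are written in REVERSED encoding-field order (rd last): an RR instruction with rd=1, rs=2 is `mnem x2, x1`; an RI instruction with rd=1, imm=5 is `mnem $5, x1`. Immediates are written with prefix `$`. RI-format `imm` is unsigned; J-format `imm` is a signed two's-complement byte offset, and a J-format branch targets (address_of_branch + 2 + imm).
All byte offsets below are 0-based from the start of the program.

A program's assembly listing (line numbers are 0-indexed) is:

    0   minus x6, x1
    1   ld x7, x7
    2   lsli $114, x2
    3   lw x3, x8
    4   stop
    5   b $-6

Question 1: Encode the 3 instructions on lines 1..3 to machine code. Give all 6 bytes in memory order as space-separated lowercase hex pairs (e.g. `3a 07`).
1. ld fields op=0x16:5|rd=7:4|rs=7:4|pad=0:3 → word b3b8h → b3 b8
2. lsli fields op=0x1b:5|rd=2:4|imm=114:7 → word d972h → d9 72
3. lw fields op=0xe:5|rd=8:4|rs=3:4|pad=0:3 → word 7418h → 74 18

b3 b8 d9 72 74 18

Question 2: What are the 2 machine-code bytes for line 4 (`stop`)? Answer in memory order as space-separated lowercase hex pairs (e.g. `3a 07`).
f8 00

L4: stop op=0x1f:5|pad=0:11 ⇒ 0xf800 ⇒ big f8 00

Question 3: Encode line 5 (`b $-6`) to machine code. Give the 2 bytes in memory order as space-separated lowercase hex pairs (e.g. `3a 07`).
line 5 (b): pack op=0x17:5|imm=-6:11 = 0xbffa; big→ bf fa

bf fa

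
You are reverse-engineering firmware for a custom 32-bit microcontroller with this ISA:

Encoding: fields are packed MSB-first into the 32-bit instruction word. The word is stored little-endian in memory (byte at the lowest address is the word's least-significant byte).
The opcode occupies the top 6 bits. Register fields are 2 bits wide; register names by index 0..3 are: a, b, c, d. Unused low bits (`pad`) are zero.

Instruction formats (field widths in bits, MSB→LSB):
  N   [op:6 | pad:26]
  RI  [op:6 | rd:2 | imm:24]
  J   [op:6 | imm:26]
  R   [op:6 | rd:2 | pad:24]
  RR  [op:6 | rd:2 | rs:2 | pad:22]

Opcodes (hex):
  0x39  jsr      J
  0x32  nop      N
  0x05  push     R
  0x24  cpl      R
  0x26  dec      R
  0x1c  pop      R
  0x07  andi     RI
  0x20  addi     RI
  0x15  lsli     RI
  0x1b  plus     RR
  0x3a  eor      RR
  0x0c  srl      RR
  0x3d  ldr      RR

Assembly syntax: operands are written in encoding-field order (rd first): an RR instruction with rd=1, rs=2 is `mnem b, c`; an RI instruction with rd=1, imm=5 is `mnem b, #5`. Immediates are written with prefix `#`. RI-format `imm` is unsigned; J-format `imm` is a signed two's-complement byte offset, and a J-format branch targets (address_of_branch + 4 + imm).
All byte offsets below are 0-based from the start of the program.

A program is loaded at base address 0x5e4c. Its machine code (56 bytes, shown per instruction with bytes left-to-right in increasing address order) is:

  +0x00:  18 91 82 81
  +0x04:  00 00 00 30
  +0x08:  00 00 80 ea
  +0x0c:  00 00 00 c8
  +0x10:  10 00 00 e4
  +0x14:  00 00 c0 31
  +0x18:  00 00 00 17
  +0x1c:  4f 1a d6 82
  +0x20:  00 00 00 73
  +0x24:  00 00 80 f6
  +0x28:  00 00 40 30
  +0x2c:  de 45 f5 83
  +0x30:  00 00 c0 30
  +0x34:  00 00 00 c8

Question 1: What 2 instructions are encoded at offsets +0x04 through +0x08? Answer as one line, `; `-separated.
[04] 00 00 00 30 → 0x30000000
  top 6b → 0xc → srl [RR]
  rd: (w>>24)&0x3=0x0 → a
  rs: (w>>22)&0x3=0x0 → a
[08] 00 00 80 ea → 0xea800000
  top 6b → 0x3a → eor [RR]
  rd: (w>>24)&0x3=0x2 → c
  rs: (w>>22)&0x3=0x2 → c

srl a, a; eor c, c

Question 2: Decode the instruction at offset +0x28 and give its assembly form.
srl a, b

[28] 00 00 40 30 → 0x30400000
  op=0x30400000>>26=0xc ⇒ srl (RR)
  rd: (w>>24)&0x3=0x0 → a
  rs: (w>>22)&0x3=0x1 → b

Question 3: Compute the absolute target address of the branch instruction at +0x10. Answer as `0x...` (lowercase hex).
0x5e70

@+10  little-endian(10 00 00 e4) = 0xe4000010
  opcode bits[31:26]=0x39: jsr/J
  [25:0] imm=16 = #16
  target = base 0x5e4c + off 0x10 + 4 + imm 16 = 0x5e70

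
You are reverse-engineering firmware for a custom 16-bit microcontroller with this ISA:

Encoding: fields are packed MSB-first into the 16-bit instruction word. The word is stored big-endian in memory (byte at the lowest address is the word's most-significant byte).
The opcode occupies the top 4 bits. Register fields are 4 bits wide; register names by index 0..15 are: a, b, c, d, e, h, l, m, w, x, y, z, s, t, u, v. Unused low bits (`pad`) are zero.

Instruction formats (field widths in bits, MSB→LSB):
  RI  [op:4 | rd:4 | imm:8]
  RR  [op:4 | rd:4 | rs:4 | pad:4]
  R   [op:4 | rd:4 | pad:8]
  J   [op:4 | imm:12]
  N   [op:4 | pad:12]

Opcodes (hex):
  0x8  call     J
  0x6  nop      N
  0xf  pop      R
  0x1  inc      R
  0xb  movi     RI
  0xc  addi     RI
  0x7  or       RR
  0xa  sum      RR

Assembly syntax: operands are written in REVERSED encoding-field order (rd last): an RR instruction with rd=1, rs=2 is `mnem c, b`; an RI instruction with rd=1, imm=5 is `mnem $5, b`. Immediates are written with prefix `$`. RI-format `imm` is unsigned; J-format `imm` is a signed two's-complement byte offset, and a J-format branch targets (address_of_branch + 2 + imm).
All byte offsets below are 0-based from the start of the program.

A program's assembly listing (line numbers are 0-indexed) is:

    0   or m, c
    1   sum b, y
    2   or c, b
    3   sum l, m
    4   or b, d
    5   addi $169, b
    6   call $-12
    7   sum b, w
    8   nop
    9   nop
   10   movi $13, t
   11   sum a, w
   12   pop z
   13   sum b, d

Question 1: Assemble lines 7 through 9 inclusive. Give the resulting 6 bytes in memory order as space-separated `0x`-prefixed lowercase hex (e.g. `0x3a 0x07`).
0xa8 0x10 0x60 0x00 0x60 0x00

7. sum fields op=0xa:4|rd=8:4|rs=1:4|pad=0:4 → word a810h → a8 10
8. nop fields op=0x6:4|pad=0:12 → word 6000h → 60 00
9. nop fields op=0x6:4|pad=0:12 → word 6000h → 60 00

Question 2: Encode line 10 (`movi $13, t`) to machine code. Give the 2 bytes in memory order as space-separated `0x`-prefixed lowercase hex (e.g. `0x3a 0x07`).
0xbd 0x0d

10. movi fields op=0xb:4|rd=13:4|imm=13:8 → word bd0dh → bd 0d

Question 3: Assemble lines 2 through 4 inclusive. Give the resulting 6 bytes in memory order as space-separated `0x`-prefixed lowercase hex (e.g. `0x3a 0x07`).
L2: or op=0x7:4|rd=1:4|rs=2:4|pad=0:4 ⇒ 0x7120 ⇒ big 71 20
L3: sum op=0xa:4|rd=7:4|rs=6:4|pad=0:4 ⇒ 0xa760 ⇒ big a7 60
L4: or op=0x7:4|rd=3:4|rs=1:4|pad=0:4 ⇒ 0x7310 ⇒ big 73 10

0x71 0x20 0xa7 0x60 0x73 0x10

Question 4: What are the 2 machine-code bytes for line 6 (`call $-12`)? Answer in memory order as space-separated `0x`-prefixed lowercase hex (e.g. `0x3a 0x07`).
6. call fields op=0x8:4|imm=-12:12 → word 8ff4h → 8f f4

0x8f 0xf4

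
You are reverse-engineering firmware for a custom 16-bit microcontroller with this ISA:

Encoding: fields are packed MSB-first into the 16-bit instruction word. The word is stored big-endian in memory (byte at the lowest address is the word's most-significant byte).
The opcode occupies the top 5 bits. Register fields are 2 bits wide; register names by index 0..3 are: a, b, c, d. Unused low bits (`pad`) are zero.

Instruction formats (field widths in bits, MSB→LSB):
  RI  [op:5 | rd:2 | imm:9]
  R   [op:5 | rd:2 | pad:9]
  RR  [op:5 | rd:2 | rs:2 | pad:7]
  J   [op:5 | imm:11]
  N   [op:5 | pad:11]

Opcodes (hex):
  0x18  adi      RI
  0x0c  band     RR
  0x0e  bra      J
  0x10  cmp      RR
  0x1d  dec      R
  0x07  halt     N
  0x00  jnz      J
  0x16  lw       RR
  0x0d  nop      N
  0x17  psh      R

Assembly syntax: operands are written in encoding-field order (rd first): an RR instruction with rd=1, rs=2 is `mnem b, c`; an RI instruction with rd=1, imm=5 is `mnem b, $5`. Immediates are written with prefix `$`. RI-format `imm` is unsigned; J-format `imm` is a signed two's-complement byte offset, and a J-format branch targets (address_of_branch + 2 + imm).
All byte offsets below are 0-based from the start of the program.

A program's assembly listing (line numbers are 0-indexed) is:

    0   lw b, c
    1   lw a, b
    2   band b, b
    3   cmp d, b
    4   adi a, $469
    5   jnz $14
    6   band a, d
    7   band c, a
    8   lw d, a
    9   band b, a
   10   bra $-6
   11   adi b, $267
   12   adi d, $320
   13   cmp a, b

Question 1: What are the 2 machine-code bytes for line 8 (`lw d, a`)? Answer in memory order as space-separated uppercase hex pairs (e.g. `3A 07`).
B6 00

L8: lw op=0x16:5|rd=3:2|rs=0:2|pad=0:7 ⇒ 0xb600 ⇒ big b6 00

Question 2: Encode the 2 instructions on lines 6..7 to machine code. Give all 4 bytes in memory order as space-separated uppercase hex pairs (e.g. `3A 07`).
6. band fields op=0xc:5|rd=0:2|rs=3:2|pad=0:7 → word 6180h → 61 80
7. band fields op=0xc:5|rd=2:2|rs=0:2|pad=0:7 → word 6400h → 64 00

61 80 64 00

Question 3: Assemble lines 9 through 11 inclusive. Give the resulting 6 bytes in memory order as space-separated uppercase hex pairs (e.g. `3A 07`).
62 00 77 FA C3 0B

line 9 (band): pack op=0xc:5|rd=1:2|rs=0:2|pad=0:7 = 0x6200; big→ 62 00
line 10 (bra): pack op=0xe:5|imm=-6:11 = 0x77fa; big→ 77 fa
line 11 (adi): pack op=0x18:5|rd=1:2|imm=267:9 = 0xc30b; big→ c3 0b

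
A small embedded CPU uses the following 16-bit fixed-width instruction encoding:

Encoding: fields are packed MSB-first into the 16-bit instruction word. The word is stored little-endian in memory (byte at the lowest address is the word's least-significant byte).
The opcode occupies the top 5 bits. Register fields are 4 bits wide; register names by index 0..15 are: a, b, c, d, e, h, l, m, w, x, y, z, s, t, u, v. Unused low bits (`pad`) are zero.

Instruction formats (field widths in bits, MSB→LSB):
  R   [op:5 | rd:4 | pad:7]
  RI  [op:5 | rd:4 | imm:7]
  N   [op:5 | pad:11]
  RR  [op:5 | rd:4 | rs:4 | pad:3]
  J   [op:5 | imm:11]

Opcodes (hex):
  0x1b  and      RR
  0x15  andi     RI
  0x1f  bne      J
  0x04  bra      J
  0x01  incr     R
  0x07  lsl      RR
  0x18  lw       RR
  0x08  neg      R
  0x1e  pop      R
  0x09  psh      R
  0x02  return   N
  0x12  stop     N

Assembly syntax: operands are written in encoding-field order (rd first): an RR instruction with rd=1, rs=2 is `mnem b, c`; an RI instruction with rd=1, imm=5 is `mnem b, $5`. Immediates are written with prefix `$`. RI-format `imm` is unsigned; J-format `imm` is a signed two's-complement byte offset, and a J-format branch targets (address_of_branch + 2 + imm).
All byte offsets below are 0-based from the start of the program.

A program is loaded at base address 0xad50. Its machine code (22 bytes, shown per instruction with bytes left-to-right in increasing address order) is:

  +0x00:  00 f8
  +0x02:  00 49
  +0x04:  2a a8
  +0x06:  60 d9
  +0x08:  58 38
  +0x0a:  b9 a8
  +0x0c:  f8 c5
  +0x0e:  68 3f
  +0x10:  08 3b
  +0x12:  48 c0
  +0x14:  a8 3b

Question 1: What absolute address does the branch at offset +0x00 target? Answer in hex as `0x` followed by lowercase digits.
off 0x00: read 00 f8 as little → 0xf800
  opcode bits[15:11]=0x1f: bne/J
  imm: (w>>0)&0x7ff=0x0 → $0
  target = base 0xad50 + off 0x00 + 2 + imm 0 = 0xad52

0xad52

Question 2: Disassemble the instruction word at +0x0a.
@+0a  little-endian(b9 a8) = 0xa8b9
  opcode bits[15:11]=0x15: andi/RI
  rd@[10:7]=0x1 ⇒ b
  imm@[6:0]=0x39 ⇒ $57

andi b, $57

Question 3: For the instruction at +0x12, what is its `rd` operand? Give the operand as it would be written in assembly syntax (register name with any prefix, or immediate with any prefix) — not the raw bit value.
a

@+12  little-endian(48 c0) = 0xc048
  op=0xc048>>11=0x18 ⇒ lw (RR)
  rd@[10:7]=0x0 ⇒ a
  rs@[6:3]=0x9 ⇒ x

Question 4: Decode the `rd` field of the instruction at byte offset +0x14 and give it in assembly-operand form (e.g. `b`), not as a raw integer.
m

@+14  little-endian(a8 3b) = 0x3ba8
  opcode bits[15:11]=0x7: lsl/RR
  [10:7] rd=7 = m
  [6:3] rs=5 = h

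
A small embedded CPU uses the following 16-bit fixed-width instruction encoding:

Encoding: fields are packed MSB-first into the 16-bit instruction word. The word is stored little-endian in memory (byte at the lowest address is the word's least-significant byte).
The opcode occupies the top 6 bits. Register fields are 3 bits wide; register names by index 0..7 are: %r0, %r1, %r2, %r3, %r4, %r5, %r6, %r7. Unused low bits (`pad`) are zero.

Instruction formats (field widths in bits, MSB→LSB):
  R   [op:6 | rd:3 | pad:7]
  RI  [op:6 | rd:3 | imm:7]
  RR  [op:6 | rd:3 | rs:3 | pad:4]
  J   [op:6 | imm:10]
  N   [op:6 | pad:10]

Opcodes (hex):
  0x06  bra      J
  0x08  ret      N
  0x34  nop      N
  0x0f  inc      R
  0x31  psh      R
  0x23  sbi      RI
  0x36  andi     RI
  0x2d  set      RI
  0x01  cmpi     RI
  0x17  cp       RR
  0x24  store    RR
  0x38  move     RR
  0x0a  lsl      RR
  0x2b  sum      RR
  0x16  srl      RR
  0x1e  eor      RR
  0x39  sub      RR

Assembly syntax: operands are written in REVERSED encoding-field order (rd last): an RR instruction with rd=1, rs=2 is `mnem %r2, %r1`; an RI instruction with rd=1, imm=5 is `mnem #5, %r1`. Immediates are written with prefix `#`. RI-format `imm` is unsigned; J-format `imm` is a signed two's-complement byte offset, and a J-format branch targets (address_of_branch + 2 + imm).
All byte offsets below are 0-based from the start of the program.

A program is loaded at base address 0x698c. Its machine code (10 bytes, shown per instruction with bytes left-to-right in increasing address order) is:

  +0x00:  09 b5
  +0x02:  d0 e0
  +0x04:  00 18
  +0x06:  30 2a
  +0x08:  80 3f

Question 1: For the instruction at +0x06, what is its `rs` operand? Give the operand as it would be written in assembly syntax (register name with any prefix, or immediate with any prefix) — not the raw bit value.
off 0x06: read 30 2a as little → 0x2a30
  opcode bits[15:10]=0xa: lsl/RR
  rd: (w>>7)&0x7=0x4 → %r4
  rs: (w>>4)&0x7=0x3 → %r3

%r3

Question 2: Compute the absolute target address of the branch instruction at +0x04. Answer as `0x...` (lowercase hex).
[04] 00 18 → 0x1800
  op=0x1800>>10=0x6 ⇒ bra (J)
  [9:0] imm=0 = #0
  target = base 0x698c + off 0x04 + 2 + imm 0 = 0x6992

0x6992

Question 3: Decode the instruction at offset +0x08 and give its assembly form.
off 0x08: read 80 3f as little → 0x3f80
  op=0x3f80>>10=0xf ⇒ inc (R)
  rd@[9:7]=0x7 ⇒ %r7

inc %r7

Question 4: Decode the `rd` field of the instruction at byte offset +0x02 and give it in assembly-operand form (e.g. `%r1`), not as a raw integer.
%r1

+0x02: d0 e0 ⇒ word 0xe0d0 (little)
  opcode bits[15:10]=0x38: move/RR
  rd: (w>>7)&0x7=0x1 → %r1
  rs: (w>>4)&0x7=0x5 → %r5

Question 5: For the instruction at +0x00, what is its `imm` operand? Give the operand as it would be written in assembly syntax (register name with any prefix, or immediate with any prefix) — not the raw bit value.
[00] 09 b5 → 0xb509
  top 6b → 0x2d → set [RI]
  [9:7] rd=2 = %r2
  [6:0] imm=9 = #9

#9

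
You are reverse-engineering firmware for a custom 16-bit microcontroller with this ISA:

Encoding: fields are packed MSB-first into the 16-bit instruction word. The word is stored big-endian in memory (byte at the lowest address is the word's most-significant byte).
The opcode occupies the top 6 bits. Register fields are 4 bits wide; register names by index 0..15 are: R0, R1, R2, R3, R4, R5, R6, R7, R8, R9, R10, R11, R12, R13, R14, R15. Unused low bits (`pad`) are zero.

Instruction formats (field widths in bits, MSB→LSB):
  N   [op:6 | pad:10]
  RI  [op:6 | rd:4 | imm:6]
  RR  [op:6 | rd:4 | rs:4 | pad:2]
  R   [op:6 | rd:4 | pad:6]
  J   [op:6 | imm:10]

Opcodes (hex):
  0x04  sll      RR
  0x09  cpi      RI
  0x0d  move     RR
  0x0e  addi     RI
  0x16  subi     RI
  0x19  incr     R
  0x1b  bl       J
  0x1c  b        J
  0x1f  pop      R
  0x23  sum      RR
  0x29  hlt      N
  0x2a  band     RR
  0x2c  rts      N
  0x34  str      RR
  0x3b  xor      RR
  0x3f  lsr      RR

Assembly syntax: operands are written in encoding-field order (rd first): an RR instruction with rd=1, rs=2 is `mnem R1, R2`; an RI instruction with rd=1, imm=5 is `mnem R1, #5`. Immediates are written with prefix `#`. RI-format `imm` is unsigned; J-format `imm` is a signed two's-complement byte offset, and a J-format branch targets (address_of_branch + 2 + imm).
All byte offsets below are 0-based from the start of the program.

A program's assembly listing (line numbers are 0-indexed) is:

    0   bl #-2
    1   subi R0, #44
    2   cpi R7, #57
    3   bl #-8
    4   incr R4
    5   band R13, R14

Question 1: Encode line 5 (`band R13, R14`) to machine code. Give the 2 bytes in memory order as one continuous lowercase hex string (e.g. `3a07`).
ab78

5. band fields op=0x2a:6|rd=13:4|rs=14:4|pad=0:2 → word ab78h → ab 78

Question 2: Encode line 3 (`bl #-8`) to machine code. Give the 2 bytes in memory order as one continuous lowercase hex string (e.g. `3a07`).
6ff8

3. bl fields op=0x1b:6|imm=-8:10 → word 6ff8h → 6f f8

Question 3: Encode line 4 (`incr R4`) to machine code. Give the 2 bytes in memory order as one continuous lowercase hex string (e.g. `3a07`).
L4: incr op=0x19:6|rd=4:4|pad=0:6 ⇒ 0x6500 ⇒ big 65 00

6500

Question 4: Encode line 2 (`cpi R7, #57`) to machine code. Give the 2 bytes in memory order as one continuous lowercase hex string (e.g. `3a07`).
L2: cpi op=0x9:6|rd=7:4|imm=57:6 ⇒ 0x25f9 ⇒ big 25 f9

25f9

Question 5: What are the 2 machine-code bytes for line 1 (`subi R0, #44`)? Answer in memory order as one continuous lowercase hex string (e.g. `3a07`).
L1: subi op=0x16:6|rd=0:4|imm=44:6 ⇒ 0x582c ⇒ big 58 2c

582c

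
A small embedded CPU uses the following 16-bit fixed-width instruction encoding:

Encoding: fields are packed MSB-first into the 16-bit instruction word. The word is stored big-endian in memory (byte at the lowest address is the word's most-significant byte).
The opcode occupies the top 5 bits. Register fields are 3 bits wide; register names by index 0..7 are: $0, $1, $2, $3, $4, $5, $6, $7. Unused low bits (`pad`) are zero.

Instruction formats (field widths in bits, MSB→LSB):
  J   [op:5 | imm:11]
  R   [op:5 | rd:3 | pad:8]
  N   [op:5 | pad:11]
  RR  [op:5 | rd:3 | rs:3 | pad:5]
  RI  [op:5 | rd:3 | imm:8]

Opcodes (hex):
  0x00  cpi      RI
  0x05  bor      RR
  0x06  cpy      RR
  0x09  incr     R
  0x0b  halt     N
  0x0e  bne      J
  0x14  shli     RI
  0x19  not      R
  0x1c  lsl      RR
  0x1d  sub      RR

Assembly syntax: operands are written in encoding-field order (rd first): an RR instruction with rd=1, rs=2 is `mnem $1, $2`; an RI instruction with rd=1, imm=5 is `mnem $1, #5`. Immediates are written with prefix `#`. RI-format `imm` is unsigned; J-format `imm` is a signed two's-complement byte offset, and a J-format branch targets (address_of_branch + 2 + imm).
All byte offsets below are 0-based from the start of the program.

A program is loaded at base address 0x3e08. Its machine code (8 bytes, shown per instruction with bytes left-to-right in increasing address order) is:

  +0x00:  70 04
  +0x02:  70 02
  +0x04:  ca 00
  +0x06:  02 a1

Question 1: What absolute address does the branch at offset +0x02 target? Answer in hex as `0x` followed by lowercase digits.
off 0x02: read 70 02 as big → 0x7002
  top 5b → 0xe → bne [J]
  [10:0] imm=2 = #2
  target = base 0x3e08 + off 0x02 + 2 + imm 2 = 0x3e0e

0x3e0e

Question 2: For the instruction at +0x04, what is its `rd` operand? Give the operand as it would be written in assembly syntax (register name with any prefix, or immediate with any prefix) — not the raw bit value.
@+04  big-endian(ca 00) = 0xca00
  top 5b → 0x19 → not [R]
  rd: (w>>8)&0x7=0x2 → $2

$2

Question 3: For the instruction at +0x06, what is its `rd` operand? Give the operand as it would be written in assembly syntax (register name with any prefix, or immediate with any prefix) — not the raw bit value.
+0x06: 02 a1 ⇒ word 0x02a1 (big)
  opcode bits[15:11]=0x0: cpi/RI
  rd@[10:8]=0x2 ⇒ $2
  imm@[7:0]=0xa1 ⇒ #161

$2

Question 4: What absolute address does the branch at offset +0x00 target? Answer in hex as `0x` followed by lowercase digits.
0x3e0e

@+00  big-endian(70 04) = 0x7004
  op=0x7004>>11=0xe ⇒ bne (J)
  [10:0] imm=4 = #4
  target = base 0x3e08 + off 0x00 + 2 + imm 4 = 0x3e0e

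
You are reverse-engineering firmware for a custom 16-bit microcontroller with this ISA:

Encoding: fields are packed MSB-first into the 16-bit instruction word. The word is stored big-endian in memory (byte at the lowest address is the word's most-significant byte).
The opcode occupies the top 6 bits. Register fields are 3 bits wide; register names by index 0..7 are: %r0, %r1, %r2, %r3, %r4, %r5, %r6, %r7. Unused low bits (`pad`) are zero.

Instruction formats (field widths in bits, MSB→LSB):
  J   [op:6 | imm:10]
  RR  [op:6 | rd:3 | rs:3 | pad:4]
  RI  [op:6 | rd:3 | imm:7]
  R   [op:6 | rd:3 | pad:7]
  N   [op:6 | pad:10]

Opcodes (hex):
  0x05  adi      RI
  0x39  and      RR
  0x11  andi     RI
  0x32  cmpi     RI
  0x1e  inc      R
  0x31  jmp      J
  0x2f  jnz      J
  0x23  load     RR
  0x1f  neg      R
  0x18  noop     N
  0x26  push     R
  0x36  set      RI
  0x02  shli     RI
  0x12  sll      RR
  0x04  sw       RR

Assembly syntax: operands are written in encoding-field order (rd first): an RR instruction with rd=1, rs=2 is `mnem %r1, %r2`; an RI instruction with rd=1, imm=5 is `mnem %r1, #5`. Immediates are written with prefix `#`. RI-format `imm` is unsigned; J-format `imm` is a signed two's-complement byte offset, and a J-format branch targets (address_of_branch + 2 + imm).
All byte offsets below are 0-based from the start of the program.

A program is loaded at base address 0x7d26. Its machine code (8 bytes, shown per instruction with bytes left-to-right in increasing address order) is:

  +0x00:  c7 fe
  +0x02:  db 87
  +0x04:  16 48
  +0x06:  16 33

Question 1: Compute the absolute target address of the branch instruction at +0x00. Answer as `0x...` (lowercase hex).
off 0x00: read c7 fe as big → 0xc7fe
  opcode bits[15:10]=0x31: jmp/J
  imm: (w>>0)&0x3ff=0x3fe (s10→-2) → #-2
  target = base 0x7d26 + off 0x00 + 2 + imm -2 = 0x7d26

0x7d26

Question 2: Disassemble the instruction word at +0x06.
adi %r4, #51

+0x06: 16 33 ⇒ word 0x1633 (big)
  top 6b → 0x5 → adi [RI]
  rd: (w>>7)&0x7=0x4 → %r4
  imm: (w>>0)&0x7f=0x33 → #51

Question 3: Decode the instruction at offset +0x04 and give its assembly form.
off 0x04: read 16 48 as big → 0x1648
  op=0x1648>>10=0x5 ⇒ adi (RI)
  rd@[9:7]=0x4 ⇒ %r4
  imm@[6:0]=0x48 ⇒ #72

adi %r4, #72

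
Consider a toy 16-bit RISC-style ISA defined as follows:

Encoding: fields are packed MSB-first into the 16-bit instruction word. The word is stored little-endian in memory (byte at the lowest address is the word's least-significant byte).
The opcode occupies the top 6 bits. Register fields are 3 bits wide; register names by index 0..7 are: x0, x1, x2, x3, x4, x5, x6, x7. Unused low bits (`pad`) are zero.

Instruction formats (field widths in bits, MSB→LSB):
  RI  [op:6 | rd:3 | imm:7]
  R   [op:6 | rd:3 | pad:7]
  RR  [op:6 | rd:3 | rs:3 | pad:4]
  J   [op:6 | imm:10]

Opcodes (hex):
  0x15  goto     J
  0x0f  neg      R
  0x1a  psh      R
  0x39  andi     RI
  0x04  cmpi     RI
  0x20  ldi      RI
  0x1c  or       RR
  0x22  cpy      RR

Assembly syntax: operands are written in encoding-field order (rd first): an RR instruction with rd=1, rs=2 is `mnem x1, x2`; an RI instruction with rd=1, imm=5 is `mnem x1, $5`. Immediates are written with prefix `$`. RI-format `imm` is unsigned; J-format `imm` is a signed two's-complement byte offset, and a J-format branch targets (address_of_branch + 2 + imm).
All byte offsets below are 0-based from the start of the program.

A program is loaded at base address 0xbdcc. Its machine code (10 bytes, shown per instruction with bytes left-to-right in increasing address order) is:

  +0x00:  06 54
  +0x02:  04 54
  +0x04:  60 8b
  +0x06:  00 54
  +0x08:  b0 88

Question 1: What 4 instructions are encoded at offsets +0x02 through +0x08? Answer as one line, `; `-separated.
@+02  little-endian(04 54) = 0x5404
  top 6b → 0x15 → goto [J]
  imm@[9:0]=0x4 ⇒ $4
@+04  little-endian(60 8b) = 0x8b60
  top 6b → 0x22 → cpy [RR]
  rd@[9:7]=0x6 ⇒ x6
  rs@[6:4]=0x6 ⇒ x6
@+06  little-endian(00 54) = 0x5400
  top 6b → 0x15 → goto [J]
  imm@[9:0]=0x0 ⇒ $0
@+08  little-endian(b0 88) = 0x88b0
  top 6b → 0x22 → cpy [RR]
  rd@[9:7]=0x1 ⇒ x1
  rs@[6:4]=0x3 ⇒ x3

goto $4; cpy x6, x6; goto $0; cpy x1, x3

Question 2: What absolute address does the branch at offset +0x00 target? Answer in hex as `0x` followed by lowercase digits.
0xbdd4

+0x00: 06 54 ⇒ word 0x5406 (little)
  op=0x5406>>10=0x15 ⇒ goto (J)
  imm@[9:0]=0x6 ⇒ $6
  target = base 0xbdcc + off 0x00 + 2 + imm 6 = 0xbdd4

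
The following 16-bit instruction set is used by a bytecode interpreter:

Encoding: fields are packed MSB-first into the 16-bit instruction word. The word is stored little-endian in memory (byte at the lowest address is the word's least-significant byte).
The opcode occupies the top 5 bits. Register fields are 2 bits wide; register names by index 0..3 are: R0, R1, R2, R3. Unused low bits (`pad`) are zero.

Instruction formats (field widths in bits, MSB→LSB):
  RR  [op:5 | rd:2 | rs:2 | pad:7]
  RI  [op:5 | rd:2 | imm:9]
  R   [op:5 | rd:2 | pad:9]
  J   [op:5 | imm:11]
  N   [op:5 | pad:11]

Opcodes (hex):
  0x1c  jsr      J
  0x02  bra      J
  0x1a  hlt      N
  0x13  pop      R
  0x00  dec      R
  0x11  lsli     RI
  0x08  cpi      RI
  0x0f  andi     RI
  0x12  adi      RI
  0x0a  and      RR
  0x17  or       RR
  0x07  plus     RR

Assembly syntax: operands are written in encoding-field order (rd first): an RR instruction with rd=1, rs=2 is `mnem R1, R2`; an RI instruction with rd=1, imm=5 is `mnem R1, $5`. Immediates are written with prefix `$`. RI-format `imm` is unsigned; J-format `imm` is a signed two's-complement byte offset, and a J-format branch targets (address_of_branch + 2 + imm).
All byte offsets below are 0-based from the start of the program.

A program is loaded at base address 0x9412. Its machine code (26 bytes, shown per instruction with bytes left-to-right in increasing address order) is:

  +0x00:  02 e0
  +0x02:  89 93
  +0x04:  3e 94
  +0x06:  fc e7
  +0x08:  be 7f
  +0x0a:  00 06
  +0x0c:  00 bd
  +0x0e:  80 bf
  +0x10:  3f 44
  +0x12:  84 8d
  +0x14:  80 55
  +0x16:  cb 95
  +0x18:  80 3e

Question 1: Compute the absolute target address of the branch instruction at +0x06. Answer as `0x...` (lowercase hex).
0x9416

+0x06: fc e7 ⇒ word 0xe7fc (little)
  op=0xe7fc>>11=0x1c ⇒ jsr (J)
  imm: (w>>0)&0x7ff=0x7fc (s11→-4) → $-4
  target = base 0x9412 + off 0x06 + 2 + imm -4 = 0x9416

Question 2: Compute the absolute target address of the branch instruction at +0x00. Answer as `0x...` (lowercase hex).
@+00  little-endian(02 e0) = 0xe002
  opcode bits[15:11]=0x1c: jsr/J
  imm@[10:0]=0x2 ⇒ $2
  target = base 0x9412 + off 0x00 + 2 + imm 2 = 0x9416

0x9416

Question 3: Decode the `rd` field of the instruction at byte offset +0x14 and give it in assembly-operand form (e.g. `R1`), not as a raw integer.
R2

@+14  little-endian(80 55) = 0x5580
  opcode bits[15:11]=0xa: and/RR
  rd: (w>>9)&0x3=0x2 → R2
  rs: (w>>7)&0x3=0x3 → R3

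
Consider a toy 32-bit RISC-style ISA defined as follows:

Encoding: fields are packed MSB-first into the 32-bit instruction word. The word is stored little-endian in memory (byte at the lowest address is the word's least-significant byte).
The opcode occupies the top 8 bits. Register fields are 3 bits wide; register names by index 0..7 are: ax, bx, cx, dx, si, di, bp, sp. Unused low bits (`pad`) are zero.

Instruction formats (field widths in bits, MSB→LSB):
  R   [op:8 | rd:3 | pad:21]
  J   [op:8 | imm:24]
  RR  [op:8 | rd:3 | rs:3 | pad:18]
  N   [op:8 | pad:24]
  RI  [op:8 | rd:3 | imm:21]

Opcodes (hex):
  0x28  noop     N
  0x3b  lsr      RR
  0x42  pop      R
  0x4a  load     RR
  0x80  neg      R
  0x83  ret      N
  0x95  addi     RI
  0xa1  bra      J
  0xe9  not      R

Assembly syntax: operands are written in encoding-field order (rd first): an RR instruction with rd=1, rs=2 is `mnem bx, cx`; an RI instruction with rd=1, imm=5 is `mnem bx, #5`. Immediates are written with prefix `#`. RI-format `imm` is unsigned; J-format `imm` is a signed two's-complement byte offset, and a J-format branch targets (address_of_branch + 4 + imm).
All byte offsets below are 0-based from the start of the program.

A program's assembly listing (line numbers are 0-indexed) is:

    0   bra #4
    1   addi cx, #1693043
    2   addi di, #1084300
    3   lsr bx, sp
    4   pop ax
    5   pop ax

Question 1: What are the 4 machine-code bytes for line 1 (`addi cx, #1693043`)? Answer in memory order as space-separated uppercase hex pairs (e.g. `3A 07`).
L1: addi op=0x95:8|rd=2:3|imm=1693043:21 ⇒ 0x9559d573 ⇒ little 73 d5 59 95

73 D5 59 95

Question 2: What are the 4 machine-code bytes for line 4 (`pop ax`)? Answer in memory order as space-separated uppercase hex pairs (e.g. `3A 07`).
line 4 (pop): pack op=0x42:8|rd=0:3|pad=0:21 = 0x42000000; little→ 00 00 00 42

00 00 00 42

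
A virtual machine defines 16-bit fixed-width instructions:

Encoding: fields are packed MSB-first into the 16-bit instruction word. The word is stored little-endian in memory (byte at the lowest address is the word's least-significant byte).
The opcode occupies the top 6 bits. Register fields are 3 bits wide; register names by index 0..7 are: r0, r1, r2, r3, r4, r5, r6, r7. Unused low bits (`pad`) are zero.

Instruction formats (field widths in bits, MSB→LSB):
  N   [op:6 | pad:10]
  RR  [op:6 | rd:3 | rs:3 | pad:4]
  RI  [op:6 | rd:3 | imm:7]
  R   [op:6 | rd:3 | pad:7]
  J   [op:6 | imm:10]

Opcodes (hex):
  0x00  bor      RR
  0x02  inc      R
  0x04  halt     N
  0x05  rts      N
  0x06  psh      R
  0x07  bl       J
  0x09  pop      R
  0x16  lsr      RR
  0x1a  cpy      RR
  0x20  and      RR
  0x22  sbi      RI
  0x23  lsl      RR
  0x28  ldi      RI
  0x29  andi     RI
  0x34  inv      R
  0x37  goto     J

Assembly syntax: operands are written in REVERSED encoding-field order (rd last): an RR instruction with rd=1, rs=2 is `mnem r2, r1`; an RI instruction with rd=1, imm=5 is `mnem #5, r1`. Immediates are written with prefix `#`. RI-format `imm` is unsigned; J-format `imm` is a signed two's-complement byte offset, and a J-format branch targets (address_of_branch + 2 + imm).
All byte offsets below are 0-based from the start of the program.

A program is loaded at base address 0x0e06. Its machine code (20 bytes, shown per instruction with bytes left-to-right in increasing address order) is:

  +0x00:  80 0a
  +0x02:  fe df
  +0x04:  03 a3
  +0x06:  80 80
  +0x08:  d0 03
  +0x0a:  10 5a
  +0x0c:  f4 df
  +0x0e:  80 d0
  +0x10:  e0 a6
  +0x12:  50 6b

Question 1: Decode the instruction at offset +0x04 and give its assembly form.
ldi #3, r6

@+04  little-endian(03 a3) = 0xa303
  opcode bits[15:10]=0x28: ldi/RI
  [9:7] rd=6 = r6
  [6:0] imm=3 = #3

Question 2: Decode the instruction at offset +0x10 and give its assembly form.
@+10  little-endian(e0 a6) = 0xa6e0
  top 6b → 0x29 → andi [RI]
  rd: (w>>7)&0x7=0x5 → r5
  imm: (w>>0)&0x7f=0x60 → #96

andi #96, r5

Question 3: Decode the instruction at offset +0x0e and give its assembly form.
inv r1

@+0e  little-endian(80 d0) = 0xd080
  op=0xd080>>10=0x34 ⇒ inv (R)
  [9:7] rd=1 = r1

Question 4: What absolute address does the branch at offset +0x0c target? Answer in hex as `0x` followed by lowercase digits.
[0c] f4 df → 0xdff4
  op=0xdff4>>10=0x37 ⇒ goto (J)
  imm@[9:0]=0x3f4 (s10→-12) ⇒ #-12
  target = base 0x0e06 + off 0x0c + 2 + imm -12 = 0x0e08

0x0e08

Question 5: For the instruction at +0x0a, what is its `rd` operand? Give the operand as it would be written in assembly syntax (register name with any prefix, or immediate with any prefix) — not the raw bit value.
off 0x0a: read 10 5a as little → 0x5a10
  top 6b → 0x16 → lsr [RR]
  rd@[9:7]=0x4 ⇒ r4
  rs@[6:4]=0x1 ⇒ r1

r4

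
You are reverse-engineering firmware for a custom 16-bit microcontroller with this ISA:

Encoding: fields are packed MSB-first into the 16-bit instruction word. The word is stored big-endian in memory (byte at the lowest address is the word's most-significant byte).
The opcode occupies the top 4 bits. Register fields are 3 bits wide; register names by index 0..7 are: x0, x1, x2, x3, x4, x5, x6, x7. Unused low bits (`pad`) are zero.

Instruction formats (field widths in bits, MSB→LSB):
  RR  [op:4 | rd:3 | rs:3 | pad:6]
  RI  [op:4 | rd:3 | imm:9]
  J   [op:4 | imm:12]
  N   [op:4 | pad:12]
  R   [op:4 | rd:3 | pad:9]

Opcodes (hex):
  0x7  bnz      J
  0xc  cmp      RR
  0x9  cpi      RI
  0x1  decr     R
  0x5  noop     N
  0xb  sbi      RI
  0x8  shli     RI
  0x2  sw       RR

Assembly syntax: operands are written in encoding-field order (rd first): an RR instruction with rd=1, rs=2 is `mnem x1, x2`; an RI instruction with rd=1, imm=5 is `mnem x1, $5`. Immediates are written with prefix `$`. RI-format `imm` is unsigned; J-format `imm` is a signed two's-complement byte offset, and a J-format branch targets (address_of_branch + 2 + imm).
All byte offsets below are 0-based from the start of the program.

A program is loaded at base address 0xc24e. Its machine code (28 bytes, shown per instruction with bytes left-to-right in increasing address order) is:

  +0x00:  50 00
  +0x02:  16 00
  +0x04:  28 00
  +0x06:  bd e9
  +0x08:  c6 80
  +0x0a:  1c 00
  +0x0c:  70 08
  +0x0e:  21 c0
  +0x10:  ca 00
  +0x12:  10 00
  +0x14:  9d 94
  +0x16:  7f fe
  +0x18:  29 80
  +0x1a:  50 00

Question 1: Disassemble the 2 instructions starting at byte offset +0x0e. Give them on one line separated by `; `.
[0e] 21 c0 → 0x21c0
  top 4b → 0x2 → sw [RR]
  rd@[11:9]=0x0 ⇒ x0
  rs@[8:6]=0x7 ⇒ x7
[10] ca 00 → 0xca00
  top 4b → 0xc → cmp [RR]
  rd@[11:9]=0x5 ⇒ x5
  rs@[8:6]=0x0 ⇒ x0

sw x0, x7; cmp x5, x0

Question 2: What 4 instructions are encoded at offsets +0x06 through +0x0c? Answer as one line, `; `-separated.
+0x06: bd e9 ⇒ word 0xbde9 (big)
  op=0xbde9>>12=0xb ⇒ sbi (RI)
  rd@[11:9]=0x6 ⇒ x6
  imm@[8:0]=0x1e9 ⇒ $489
+0x08: c6 80 ⇒ word 0xc680 (big)
  op=0xc680>>12=0xc ⇒ cmp (RR)
  rd@[11:9]=0x3 ⇒ x3
  rs@[8:6]=0x2 ⇒ x2
+0x0a: 1c 00 ⇒ word 0x1c00 (big)
  op=0x1c00>>12=0x1 ⇒ decr (R)
  rd@[11:9]=0x6 ⇒ x6
+0x0c: 70 08 ⇒ word 0x7008 (big)
  op=0x7008>>12=0x7 ⇒ bnz (J)
  imm@[11:0]=0x8 ⇒ $8

sbi x6, $489; cmp x3, x2; decr x6; bnz $8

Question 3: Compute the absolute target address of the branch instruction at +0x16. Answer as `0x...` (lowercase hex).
0xc264

@+16  big-endian(7f fe) = 0x7ffe
  opcode bits[15:12]=0x7: bnz/J
  imm@[11:0]=0xffe (s12→-2) ⇒ $-2
  target = base 0xc24e + off 0x16 + 2 + imm -2 = 0xc264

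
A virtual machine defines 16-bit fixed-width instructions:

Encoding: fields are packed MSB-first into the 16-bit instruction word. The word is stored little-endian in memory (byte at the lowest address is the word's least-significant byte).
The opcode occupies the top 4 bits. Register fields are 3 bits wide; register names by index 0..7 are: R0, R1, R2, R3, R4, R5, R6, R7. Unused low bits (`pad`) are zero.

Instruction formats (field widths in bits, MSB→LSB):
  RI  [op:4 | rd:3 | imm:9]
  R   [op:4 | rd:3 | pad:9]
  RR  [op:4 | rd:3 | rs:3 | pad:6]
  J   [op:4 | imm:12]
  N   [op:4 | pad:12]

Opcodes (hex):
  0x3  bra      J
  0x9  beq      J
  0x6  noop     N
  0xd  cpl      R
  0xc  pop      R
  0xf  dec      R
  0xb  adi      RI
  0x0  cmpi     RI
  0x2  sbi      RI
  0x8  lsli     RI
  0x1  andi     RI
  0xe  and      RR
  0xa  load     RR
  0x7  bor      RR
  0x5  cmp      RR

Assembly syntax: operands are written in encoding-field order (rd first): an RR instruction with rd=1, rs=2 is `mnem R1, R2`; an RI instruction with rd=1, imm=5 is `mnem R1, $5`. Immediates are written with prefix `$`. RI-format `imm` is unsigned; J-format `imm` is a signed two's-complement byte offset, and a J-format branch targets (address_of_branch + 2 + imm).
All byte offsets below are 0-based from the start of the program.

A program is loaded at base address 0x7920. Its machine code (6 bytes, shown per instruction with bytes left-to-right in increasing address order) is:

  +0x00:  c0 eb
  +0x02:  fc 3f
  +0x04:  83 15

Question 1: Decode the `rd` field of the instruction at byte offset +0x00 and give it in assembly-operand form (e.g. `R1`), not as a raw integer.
off 0x00: read c0 eb as little → 0xebc0
  top 4b → 0xe → and [RR]
  [11:9] rd=5 = R5
  [8:6] rs=7 = R7

R5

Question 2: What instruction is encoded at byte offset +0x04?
andi R2, $387

+0x04: 83 15 ⇒ word 0x1583 (little)
  opcode bits[15:12]=0x1: andi/RI
  rd: (w>>9)&0x7=0x2 → R2
  imm: (w>>0)&0x1ff=0x183 → $387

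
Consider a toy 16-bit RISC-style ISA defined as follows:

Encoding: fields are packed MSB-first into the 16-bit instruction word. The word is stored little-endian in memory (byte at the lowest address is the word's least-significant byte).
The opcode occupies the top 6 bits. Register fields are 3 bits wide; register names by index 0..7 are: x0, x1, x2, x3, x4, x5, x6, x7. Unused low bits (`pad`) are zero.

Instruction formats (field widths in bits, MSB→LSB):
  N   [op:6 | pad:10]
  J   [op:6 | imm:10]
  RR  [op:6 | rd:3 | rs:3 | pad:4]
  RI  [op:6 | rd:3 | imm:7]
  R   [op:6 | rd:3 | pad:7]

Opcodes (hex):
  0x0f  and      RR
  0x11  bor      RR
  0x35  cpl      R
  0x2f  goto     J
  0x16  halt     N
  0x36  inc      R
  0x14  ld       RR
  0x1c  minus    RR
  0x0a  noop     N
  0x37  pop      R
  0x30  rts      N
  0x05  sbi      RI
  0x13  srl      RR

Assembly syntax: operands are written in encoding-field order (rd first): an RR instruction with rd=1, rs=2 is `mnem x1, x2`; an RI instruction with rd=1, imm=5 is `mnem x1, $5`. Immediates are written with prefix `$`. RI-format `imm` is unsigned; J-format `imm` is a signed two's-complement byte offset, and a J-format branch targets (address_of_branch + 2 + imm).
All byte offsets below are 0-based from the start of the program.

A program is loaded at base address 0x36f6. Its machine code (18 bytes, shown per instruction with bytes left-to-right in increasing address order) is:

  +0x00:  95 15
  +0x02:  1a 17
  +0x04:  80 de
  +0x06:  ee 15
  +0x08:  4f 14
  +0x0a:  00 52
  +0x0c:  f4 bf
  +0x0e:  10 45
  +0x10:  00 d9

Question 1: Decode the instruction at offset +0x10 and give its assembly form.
inc x2

@+10  little-endian(00 d9) = 0xd900
  opcode bits[15:10]=0x36: inc/R
  rd@[9:7]=0x2 ⇒ x2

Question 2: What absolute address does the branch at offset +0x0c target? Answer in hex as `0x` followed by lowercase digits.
0x36f8

[0c] f4 bf → 0xbff4
  opcode bits[15:10]=0x2f: goto/J
  imm@[9:0]=0x3f4 (s10→-12) ⇒ $-12
  target = base 0x36f6 + off 0x0c + 2 + imm -12 = 0x36f8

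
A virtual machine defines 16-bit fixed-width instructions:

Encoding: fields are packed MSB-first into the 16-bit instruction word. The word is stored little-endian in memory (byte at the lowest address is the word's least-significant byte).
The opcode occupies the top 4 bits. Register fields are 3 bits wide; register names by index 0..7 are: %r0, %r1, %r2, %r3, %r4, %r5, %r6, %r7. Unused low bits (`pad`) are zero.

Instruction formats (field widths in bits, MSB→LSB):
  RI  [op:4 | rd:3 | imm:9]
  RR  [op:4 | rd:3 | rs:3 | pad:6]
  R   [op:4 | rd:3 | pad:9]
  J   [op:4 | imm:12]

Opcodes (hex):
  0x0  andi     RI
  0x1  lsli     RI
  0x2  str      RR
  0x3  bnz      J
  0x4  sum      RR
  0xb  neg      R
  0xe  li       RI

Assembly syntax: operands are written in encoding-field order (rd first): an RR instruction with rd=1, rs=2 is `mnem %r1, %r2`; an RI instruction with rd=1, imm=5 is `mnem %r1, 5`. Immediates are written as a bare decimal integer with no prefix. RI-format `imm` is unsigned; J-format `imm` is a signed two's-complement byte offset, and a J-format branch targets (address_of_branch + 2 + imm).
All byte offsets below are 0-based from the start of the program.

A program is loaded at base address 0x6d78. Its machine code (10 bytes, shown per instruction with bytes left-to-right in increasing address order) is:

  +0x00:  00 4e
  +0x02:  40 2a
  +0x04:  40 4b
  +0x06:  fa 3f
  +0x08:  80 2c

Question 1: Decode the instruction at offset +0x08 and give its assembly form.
str %r6, %r2

off 0x08: read 80 2c as little → 0x2c80
  op=0x2c80>>12=0x2 ⇒ str (RR)
  rd: (w>>9)&0x7=0x6 → %r6
  rs: (w>>6)&0x7=0x2 → %r2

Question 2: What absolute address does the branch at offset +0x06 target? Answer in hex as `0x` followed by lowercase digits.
off 0x06: read fa 3f as little → 0x3ffa
  top 4b → 0x3 → bnz [J]
  imm: (w>>0)&0xfff=0xffa (s12→-6) → -6
  target = base 0x6d78 + off 0x06 + 2 + imm -6 = 0x6d7a

0x6d7a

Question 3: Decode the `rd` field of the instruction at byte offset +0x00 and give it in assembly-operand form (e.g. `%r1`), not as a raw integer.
%r7

+0x00: 00 4e ⇒ word 0x4e00 (little)
  opcode bits[15:12]=0x4: sum/RR
  [11:9] rd=7 = %r7
  [8:6] rs=0 = %r0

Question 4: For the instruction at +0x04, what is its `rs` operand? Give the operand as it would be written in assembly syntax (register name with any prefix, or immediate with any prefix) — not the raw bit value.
@+04  little-endian(40 4b) = 0x4b40
  op=0x4b40>>12=0x4 ⇒ sum (RR)
  rd@[11:9]=0x5 ⇒ %r5
  rs@[8:6]=0x5 ⇒ %r5

%r5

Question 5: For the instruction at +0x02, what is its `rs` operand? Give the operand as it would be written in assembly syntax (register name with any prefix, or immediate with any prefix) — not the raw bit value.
%r1

+0x02: 40 2a ⇒ word 0x2a40 (little)
  top 4b → 0x2 → str [RR]
  rd@[11:9]=0x5 ⇒ %r5
  rs@[8:6]=0x1 ⇒ %r1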